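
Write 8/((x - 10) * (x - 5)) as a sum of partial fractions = -8/(5*(x - 5)) + 8/(5*(x - 10))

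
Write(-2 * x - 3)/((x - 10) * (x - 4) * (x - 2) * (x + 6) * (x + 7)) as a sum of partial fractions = 1/(153*(x + 7)) - 9/(1280*(x + 6)) - 7/(1152*(x - 2)) + 1/(120*(x - 4)) - 23/(13056*(x - 10))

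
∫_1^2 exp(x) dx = -E + exp(2)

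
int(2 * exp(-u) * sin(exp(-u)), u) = 2*cos(exp(-u)) + C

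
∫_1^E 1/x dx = 1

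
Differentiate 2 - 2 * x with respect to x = -2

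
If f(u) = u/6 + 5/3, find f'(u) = 1/6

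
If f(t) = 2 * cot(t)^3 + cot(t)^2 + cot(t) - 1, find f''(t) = 24*cot(t)^5 + 6*cot(t)^4 + 38*cot(t)^3 + 8*cot(t)^2 + 14*cot(t) + 2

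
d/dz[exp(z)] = exp(z)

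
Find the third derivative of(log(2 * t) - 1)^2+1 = (4*log(t) - 10 + 4*log(2))/t^3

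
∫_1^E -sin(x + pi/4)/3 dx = cos(pi/4 + E)/3 - cos(pi/4 + 1)/3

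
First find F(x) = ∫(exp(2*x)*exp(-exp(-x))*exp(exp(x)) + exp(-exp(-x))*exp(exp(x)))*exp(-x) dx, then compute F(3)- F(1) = -exp(E - exp(-1)) + exp(-exp(-3) + exp(3))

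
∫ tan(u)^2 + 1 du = tan(u) + C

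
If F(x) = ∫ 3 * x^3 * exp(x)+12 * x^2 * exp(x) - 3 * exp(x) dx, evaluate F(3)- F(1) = -3*E + 93*exp(3)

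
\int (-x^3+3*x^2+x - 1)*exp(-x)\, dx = (x^3 - x)*exp(-x) + C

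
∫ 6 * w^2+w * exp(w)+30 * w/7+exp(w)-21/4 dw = w*(56*w^2 + 60*w + 28*exp(w) - 147)/28 + C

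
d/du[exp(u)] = exp(u)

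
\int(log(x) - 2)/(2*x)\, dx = (log(x) - 2)^2/4 + C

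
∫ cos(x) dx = sin(x) + C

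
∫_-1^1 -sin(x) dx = 0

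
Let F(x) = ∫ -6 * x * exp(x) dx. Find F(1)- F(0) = -6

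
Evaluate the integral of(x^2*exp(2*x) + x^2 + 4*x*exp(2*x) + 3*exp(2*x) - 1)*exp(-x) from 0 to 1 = -4*exp(-1) + 4*E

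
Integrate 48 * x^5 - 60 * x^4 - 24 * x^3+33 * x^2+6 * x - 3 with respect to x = 8*x^6 - 12*x^5 - 6*x^4 + 11*x^3 + 3*x^2 - 3*x + C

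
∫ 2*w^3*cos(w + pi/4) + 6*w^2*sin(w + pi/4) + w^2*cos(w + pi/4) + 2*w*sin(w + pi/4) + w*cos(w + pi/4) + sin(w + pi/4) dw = w*(2*w^2 + w + 1)*sin(w + pi/4) + C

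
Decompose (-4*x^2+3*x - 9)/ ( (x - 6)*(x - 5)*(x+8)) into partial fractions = -289/(182*(x + 8)) + 94/(13*(x - 5)) - 135/(14*(x - 6))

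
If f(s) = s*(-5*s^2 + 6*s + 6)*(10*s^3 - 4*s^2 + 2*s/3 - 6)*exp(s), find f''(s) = -50*s^6*exp(s) - 520*s^5*exp(s) - 2002*s^4*exp(s)/3 + 5614*s^3*exp(s)/3 + 420*s^2*exp(s) - 104*s*exp(s) - 136*exp(s)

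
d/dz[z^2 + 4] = 2*z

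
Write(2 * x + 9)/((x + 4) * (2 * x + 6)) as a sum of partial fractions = -1/(2*(x + 4)) + 3/(2*(x + 3))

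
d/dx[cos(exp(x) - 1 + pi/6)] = -exp(x)*sin(exp(x) - 1 + pi/6)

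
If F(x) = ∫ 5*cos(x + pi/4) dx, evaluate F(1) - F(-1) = 5*sqrt(2)*sin(1)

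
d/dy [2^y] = 2^y*log(2)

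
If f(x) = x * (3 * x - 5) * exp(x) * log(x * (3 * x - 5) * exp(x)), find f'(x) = 3*x^2*exp(x)*log(3*x^2*exp(x) - 5*x*exp(x)) + 3*x^2*exp(x) + x*exp(x)*log(3*x^2*exp(x) - 5*x*exp(x)) + x*exp(x) - 5*exp(x)*log(3*x^2*exp(x) - 5*x*exp(x)) - 5*exp(x)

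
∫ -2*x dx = -x^2 + C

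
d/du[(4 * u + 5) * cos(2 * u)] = -8*u*sin(2*u) - 10*sin(2*u) + 4*cos(2*u)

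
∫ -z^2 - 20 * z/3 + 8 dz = -z^3/3 - 10*z^2/3 + 8*z + C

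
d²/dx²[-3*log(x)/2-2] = 3/(2*x^2)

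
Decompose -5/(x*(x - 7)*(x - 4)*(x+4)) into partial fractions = 5/(352*(x + 4)) + 5/(96*(x - 4)) - 5/(231*(x - 7)) - 5/(112*x)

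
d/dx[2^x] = 2^x*log(2)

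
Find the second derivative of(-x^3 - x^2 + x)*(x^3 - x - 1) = -30*x^4 - 20*x^3 + 24*x^2 + 12*x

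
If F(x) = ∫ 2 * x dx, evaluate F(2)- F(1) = 3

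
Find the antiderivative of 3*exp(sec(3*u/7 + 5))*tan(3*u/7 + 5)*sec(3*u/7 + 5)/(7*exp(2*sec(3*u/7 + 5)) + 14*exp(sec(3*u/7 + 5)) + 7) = exp(sec(3*u/7 + 5))/(exp(sec(3*u/7 + 5)) + 1) + C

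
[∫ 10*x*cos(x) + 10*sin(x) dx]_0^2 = 20*sin(2)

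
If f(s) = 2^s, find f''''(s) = 2^s*log(2)^4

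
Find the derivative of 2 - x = -1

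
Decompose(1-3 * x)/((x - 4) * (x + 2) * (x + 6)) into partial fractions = 19/(40*(x + 6)) - 7/(24*(x + 2)) - 11/(60*(x - 4))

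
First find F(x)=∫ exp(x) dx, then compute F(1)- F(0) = -1 + E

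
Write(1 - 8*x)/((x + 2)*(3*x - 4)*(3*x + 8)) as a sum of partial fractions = 67/(24*(3*x + 8)) - 29/(120*(3*x - 4)) - 17/(20*(x + 2))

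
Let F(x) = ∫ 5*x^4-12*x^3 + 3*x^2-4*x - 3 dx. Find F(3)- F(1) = 6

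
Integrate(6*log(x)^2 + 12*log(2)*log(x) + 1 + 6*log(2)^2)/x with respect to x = 2*log(2*x)^3 + log(2*x) + C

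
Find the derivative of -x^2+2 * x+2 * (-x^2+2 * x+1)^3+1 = -12*x^5 + 60*x^4 - 72*x^3 - 24*x^2 + 34*x + 14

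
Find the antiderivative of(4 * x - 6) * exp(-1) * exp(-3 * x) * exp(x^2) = 2*exp(x^2 - 3*x - 1) + C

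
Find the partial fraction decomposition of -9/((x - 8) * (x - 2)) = 3/(2*(x - 2)) - 3/(2*(x - 8))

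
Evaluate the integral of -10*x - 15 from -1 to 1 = -30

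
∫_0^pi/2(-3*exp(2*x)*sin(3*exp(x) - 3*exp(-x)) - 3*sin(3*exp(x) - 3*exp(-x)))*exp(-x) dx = -1 + cos(-3*exp(pi/2) + 3*exp(-pi/2))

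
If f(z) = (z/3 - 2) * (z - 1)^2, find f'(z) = z^2 - 16*z/3 + 13/3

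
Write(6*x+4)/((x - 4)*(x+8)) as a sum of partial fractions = 11/(3*(x + 8)) + 7/(3*(x - 4))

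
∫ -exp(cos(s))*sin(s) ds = exp(cos(s)) + C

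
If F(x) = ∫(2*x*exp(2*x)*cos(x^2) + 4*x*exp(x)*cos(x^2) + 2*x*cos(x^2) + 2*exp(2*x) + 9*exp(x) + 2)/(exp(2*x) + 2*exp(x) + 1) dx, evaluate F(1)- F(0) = -1/2 + sin(1) + 5*E/(1 + E)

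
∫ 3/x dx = 3*log(2*x) + C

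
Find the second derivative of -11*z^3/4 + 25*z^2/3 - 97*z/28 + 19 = 50/3 - 33*z/2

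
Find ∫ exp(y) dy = exp(y) + C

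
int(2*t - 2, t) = t^2 - 2*t + C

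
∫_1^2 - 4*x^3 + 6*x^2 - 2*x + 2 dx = -2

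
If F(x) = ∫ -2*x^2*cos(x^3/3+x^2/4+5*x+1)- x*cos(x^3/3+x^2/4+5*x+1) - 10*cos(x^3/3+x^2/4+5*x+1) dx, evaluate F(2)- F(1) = -2*sin(44/3) + 2*sin(79/12)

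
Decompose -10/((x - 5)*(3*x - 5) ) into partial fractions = 3/(3*x - 5) - 1/(x - 5)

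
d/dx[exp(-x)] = -exp(-x)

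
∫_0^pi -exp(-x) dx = -1 + exp(-pi)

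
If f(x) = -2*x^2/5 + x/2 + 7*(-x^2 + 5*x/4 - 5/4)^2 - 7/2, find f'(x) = 28*x^3 - 105*x^2/2 + 2243*x/40 - 171/8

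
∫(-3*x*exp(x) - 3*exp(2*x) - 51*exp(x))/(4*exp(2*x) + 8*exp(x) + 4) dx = 3*(-x - 16)*exp(x)/(4*(exp(x) + 1)) + C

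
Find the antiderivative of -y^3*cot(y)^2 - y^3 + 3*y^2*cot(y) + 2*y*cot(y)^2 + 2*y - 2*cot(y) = y*(y^2 - 2)*cot(y) + C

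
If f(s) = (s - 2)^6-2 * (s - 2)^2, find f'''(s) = 120*s^3 - 720*s^2 + 1440*s - 960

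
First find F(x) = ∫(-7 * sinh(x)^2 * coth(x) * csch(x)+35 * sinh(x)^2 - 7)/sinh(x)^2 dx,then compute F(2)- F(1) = -7/tanh(1) - 7/sinh(1) + 7/sinh(2) + 7/tanh(2) + 35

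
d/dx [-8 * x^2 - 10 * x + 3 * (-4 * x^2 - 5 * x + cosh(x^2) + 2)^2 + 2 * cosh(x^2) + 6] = -48*x^3*sinh(x^2) + 192*x^3 - 60*x^2*sinh(x^2) + 360*x^2 + 28*x*sinh(x^2) + 6*x*sinh(2*x^2) - 48*x*cosh(x^2) + 38*x - 30*cosh(x^2) - 70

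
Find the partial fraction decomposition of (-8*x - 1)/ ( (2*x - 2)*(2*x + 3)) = -11/(5*(2*x + 3)) - 9/(10*(x - 1))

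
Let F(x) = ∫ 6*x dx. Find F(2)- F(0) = 12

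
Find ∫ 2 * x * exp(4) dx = x^2*exp(4) + C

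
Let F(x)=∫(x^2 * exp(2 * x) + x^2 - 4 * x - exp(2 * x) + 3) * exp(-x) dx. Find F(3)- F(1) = -4*exp(-3) + 4*exp(3)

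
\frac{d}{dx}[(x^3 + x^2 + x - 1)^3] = 9*x^8 + 24*x^7 + 42*x^6 + 24*x^5 - 24*x^3 - 6*x^2 + 3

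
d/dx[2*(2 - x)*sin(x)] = -2*x*cos(x) - 2*sin(x) + 4*cos(x)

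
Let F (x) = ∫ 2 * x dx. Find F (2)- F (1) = 3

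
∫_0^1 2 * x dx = 1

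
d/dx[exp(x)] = exp(x)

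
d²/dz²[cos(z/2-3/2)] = -cos(z/2 - 3/2)/4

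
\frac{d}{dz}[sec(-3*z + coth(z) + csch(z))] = -(3 + cosh(z)/sinh(z)^2 + sinh(z)^(-2))*tan(-3*z + coth(z) + csch(z))*sec(-3*z + coth(z) + csch(z))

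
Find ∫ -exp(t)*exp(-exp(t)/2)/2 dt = exp(-exp(t)/2) + C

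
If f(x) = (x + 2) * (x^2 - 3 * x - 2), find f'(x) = 3*x^2 - 2*x - 8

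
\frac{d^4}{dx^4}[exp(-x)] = exp(-x)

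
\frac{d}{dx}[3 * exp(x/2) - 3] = 3*exp(x/2)/2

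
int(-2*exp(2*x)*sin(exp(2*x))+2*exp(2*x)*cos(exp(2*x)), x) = sqrt(2)*sin(exp(2*x) + pi/4) + C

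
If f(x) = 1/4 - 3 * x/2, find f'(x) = -3/2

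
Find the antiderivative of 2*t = t^2 + C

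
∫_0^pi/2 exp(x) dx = -1 + exp(pi/2)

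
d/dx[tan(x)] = cos(x)^(-2)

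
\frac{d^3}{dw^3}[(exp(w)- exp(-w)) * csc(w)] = 2*sqrt(2)*(-exp(2*w)*sin(w + pi/4) - 3*exp(2*w)*cos(w + pi/4)/sin(w)^2 + cos(w + pi/4) + 3*sin(w + pi/4)/sin(w)^2)*exp(-w)/sin(w)^2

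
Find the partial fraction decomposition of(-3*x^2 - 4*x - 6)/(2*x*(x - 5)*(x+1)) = -5/(12*(x + 1)) - 101/(60*(x - 5)) + 3/(5*x)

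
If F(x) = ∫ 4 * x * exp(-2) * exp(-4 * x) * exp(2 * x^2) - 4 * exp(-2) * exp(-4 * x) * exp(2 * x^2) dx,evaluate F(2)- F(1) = -exp(-4) + exp(-2)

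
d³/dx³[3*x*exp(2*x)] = 24*x*exp(2*x) + 36*exp(2*x)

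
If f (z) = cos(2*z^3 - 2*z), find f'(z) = 2*(1 - 3*z^2)*sin(2*z*(z^2 - 1))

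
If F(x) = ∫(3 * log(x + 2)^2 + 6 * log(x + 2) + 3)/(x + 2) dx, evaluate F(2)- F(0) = -(log(2) + 1)^3 + (1 + log(4))^3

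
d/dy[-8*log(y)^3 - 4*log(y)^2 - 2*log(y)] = (-24*log(y)^2 - 8*log(y) - 2)/y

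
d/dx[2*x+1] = 2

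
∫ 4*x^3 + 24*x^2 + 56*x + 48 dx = x^4 + 8*x^3 + 28*x^2 + 48*x + C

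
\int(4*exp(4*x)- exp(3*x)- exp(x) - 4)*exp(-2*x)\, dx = 8*sinh(x)^2 - 2*sinh(x) + C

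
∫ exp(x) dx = exp(x) + C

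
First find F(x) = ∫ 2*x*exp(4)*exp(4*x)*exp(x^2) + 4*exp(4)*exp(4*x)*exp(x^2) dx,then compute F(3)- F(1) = -exp(9) + exp(25)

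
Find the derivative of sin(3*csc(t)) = -3*cos(3*csc(t))*cot(t)*csc(t)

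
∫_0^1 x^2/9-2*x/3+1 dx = 19/27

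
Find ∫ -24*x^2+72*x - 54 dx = -8*x^3 + 36*x^2 - 54*x + C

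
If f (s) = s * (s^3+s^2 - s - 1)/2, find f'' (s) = 6*s^2 + 3*s - 1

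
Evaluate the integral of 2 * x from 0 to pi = pi^2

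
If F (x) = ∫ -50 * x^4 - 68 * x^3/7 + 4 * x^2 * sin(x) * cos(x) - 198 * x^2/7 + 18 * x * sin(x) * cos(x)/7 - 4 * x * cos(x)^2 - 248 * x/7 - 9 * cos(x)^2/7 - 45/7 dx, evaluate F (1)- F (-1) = -53 - 9*cos(2)/7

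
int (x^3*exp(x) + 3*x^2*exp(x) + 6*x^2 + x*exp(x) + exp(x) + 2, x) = x*(x^2 + 1)*(exp(x) + 2) + C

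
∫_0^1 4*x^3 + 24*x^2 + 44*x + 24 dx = 55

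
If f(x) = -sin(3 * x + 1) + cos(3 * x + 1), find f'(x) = -3*sqrt(2)*sin(3*x + pi/4 + 1)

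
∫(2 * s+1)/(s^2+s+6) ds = log(s^2 + s + 6) + C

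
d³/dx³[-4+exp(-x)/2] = -exp(-x)/2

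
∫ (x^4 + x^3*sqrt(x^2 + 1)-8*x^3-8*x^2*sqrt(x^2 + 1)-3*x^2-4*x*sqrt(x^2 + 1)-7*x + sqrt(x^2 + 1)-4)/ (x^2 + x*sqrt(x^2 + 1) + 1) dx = x^3/3 - 4*x^2 - 4*x + log(x + sqrt(x^2 + 1)) + C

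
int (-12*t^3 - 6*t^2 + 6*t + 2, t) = -3*t^4 - 2*t^3 + 3*t^2 + 2*t + C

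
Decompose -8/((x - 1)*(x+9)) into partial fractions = 4/(5*(x + 9)) - 4/(5*(x - 1))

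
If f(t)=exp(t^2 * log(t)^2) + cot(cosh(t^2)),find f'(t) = 2*t*(exp(t^2*log(t)^2)*log(t)^2 + exp(t^2*log(t)^2)*log(t) - sinh(t^2)/sin(cosh(t^2))^2)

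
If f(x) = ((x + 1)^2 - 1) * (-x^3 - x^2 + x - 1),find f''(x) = -20*x^3 - 36*x^2 - 6*x + 2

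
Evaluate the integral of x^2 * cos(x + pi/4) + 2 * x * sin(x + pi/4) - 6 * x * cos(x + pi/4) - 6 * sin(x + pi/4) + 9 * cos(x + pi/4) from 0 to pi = -9*sqrt(2)/2 - sqrt(2)*(-3 + pi)^2/2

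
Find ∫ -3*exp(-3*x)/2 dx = exp(-3*x)/2 + C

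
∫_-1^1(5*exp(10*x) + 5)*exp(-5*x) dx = -2*exp(-5) + 2*exp(5)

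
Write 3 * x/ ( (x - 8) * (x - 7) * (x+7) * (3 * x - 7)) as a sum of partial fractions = 27/(952*(3*x - 7)) + 1/(280*(x + 7)) - 3/(28*(x - 7)) + 8/(85*(x - 8))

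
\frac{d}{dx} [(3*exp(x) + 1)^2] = 18*exp(2*x) + 6*exp(x)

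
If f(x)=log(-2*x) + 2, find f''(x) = -1/x^2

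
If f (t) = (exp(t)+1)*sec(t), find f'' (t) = (2*exp(t)*sin(t)/cos(t) + 2*exp(t)/cos(t)^2 - 1 + 2/cos(t)^2)/cos(t)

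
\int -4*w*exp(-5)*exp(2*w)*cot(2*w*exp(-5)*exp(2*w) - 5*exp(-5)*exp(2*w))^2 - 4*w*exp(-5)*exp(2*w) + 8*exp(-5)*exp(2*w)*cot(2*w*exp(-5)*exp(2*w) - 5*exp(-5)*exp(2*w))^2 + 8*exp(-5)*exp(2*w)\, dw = cot((2*w - 5)*exp(2*w - 5)) + C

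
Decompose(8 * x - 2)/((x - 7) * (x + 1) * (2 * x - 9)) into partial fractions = -136/(55*(2*x - 9)) - 5/(44*(x + 1)) + 27/(20*(x - 7))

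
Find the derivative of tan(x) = cos(x)^(-2)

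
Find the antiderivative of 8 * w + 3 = 4*w^2 + 3*w + C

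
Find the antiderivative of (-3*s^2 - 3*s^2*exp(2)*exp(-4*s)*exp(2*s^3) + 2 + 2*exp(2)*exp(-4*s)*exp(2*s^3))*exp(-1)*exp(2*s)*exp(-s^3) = -2*sinh(s^3 - 2*s + 1) + C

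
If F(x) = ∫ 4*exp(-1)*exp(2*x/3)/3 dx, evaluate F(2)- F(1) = -2*exp(-1/3) + 2*exp(1/3)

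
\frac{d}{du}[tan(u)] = cos(u)^(-2)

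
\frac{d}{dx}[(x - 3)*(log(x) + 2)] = (x*log(x) + 3*x - 3)/x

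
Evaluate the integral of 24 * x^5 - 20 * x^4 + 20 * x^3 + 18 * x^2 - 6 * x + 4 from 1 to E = -16 + (-exp(2) + 2 + E + 2*exp(3))^2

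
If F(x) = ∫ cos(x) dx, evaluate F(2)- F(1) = -sin(1) + sin(2)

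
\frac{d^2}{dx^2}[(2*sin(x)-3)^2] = 12*sin(x) + 8*cos(2*x)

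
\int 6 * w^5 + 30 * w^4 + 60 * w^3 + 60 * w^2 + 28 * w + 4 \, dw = w^6 + 6*w^5 + 15*w^4 + 20*w^3 + 14*w^2 + 4*w + C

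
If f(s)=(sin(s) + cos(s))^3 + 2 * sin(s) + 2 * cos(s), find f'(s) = sqrt(2)*(3*sin(3*s + pi/4) + 7*cos(s + pi/4))/2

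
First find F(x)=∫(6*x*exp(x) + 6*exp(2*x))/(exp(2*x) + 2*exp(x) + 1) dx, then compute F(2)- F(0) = 3 + 6*exp(2)/(1 + exp(2))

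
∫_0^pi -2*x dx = -pi^2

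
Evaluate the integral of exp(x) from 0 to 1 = -1 + E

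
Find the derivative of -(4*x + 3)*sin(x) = -4*x*cos(x) - 4*sin(x) - 3*cos(x)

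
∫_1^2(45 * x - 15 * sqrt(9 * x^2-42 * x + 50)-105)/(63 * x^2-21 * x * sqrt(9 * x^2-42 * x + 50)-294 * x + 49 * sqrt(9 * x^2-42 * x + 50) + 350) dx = -5*log(4 + sqrt(17))/7 + 5*log(1 + sqrt(2))/7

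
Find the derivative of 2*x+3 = 2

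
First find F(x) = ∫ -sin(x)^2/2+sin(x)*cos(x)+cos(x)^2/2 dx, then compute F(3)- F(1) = sqrt(2)*(cos(pi/4 + 2) - cos(pi/4 + 6))/4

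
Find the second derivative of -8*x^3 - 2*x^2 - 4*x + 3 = -48*x - 4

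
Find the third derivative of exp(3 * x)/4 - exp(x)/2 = 27*exp(3*x)/4 - exp(x)/2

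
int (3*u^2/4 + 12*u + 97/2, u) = u^3/4 + 6*u^2 + 97*u/2 + C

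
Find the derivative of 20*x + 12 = 20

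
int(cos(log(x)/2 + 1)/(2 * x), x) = sin(log(x)/2 + 1) + C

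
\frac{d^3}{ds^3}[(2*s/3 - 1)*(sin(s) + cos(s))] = 2*s*sin(s)/3 - 2*s*cos(s)/3 - 3*sin(s) - cos(s)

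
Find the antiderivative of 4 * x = 2*x^2 + C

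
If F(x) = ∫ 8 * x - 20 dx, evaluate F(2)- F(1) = -8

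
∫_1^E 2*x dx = -1 + exp(2)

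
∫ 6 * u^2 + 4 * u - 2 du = 2*u^3 + 2*u^2 - 2*u + C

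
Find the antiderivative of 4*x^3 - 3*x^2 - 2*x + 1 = x^4 - x^3 - x^2 + x + C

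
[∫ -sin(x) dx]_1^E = cos(E) - cos(1)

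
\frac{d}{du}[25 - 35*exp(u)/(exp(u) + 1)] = -35*exp(u)/(exp(2*u) + 2*exp(u) + 1)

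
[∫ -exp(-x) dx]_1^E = -exp(-1) + exp(-E)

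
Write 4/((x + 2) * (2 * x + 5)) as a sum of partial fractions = -8/(2*x + 5) + 4/(x + 2)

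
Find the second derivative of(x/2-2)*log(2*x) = (x + 4)/(2*x^2)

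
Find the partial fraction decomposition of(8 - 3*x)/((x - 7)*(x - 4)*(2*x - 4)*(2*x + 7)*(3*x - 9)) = 148/(135135*(2*x + 7)) - 1/(330*(x - 2)) - 1/(312*(x - 3)) + 1/(135*(x - 4)) - 13/(7560*(x - 7))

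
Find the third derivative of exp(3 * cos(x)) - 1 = 3*(-9*sin(x)^2 + 9*cos(x) + 1)*exp(3*cos(x))*sin(x)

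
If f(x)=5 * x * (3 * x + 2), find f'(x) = 30*x + 10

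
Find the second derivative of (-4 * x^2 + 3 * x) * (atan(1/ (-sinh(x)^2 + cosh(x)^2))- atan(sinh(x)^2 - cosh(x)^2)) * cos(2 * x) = 8*pi*x^2*cos(2*x) + 16*pi*x*sin(2*x) - 6*pi*x*cos(2*x) - 6*pi*sin(2*x) - 4*pi*cos(2*x)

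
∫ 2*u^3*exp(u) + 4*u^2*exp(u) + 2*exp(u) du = 2*(u^3 - u^2 + 2*u - 1)*exp(u) + C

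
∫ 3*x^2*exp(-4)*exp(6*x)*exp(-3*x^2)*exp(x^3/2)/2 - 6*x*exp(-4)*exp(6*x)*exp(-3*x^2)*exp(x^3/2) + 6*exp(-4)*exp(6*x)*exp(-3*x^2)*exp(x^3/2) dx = exp((x - 2)^3/2) + C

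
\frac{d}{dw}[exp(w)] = exp(w)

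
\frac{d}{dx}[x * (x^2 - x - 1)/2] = 3*x^2/2 - x - 1/2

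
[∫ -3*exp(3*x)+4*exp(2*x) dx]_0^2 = -(-1 + exp(2))^3 - (-1 + exp(2))^2 - 1 + exp(2)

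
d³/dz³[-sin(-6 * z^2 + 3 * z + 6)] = -1728*z^3*cos(-6*z^2 + 3*z + 6) + 1296*z^2*cos(-6*z^2 + 3*z + 6) + 432*z*sin(-6*z^2 + 3*z + 6) - 324*z*cos(-6*z^2 + 3*z + 6) - 108*sin(-6*z^2 + 3*z + 6) + 27*cos(-6*z^2 + 3*z + 6)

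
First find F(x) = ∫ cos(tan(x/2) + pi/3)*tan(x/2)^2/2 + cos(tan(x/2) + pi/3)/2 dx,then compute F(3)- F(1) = -sin(tan(1/2) + pi/3) + sin(pi/3 + tan(3/2))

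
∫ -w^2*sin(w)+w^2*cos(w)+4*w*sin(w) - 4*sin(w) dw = sqrt(2)*((w - 1)^2 + 1)*sin(w + pi/4) + C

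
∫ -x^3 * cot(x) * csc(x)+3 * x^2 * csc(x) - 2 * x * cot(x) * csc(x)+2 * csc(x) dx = x*(x^2 + 2)*csc(x) + C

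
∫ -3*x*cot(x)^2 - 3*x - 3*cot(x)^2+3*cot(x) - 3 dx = (3*x + 3)*cot(x) + C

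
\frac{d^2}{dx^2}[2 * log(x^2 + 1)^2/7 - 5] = (-8*x^2*log(x^2 + 1) + 16*x^2 + 8*log(x^2 + 1))/(7*x^4 + 14*x^2 + 7)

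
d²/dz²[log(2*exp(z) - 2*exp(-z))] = -4*exp(2*z)/(exp(4*z) - 2*exp(2*z) + 1)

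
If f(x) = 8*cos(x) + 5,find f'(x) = -8*sin(x)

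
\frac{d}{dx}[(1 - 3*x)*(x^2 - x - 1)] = -9*x^2 + 8*x + 2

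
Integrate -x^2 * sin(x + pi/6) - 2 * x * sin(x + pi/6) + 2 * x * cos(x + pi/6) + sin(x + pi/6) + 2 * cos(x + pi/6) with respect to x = (x^2 + 2*x - 1)*cos(x + pi/6) + C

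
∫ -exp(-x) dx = exp(-x) + C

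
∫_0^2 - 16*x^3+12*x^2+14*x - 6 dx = -16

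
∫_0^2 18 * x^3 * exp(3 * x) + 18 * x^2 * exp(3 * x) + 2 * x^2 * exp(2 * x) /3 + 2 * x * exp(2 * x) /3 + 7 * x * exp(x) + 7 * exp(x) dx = 4*exp(4)/3 + 14*exp(2) + 48*exp(6)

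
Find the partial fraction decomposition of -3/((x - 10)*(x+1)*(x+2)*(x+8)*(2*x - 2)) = -1/(4536*(x + 8)) + 1/(144*(x + 2)) - 3/(308*(x + 1)) + 1/(324*(x - 1)) - 1/(14256*(x - 10))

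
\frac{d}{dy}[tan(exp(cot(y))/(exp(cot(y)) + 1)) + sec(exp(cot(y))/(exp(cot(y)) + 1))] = -(sin(exp(1/tan(y))/(exp(1/tan(y)) + 1)) + 1)*exp(1/tan(y))/((exp(1/tan(y)) + 1)^2*sin(y)^2*cos(exp(1/tan(y))/(exp(1/tan(y)) + 1))^2)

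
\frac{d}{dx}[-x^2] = -2*x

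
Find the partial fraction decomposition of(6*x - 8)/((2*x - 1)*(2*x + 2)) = -5/(3*(2*x - 1)) + 7/(3*(x + 1))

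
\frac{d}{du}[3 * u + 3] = 3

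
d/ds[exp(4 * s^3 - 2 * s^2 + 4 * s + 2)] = 12*s^2*exp(4*s^3 - 2*s^2 + 4*s + 2) - 4*s*exp(4*s^3 - 2*s^2 + 4*s + 2) + 4*exp(4*s^3 - 2*s^2 + 4*s + 2)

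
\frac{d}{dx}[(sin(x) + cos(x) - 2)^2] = 2*cos(2*x) - 4*sqrt(2)*cos(x + pi/4)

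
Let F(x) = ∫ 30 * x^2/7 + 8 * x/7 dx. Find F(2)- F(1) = 82/7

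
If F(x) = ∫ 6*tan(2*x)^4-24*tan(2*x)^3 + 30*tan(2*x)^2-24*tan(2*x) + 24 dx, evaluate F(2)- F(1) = (-2 + tan(4))^3 - (tan(2) - 2)^3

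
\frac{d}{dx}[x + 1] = 1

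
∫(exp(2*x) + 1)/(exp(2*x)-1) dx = log(sinh(x)) + C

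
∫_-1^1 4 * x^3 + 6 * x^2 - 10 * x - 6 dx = -8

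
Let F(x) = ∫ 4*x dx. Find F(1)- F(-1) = 0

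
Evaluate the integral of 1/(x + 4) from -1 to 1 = -log(9) + log(15)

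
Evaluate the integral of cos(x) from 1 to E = -sin(1) + sin(E)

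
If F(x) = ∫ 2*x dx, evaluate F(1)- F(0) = 1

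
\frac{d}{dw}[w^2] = 2*w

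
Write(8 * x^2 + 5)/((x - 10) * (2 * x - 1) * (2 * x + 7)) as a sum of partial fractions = 103/(108*(2*x + 7)) - 7/(76*(2*x - 1)) + 805/(513*(x - 10))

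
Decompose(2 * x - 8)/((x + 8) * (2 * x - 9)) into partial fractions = 2/(25*(2*x - 9)) + 24/(25*(x + 8))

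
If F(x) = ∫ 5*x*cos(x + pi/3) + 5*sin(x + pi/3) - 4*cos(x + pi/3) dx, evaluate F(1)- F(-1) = -4*sin(1) + 5*sqrt(3)*cos(1)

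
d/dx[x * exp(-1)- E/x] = (x^2 + exp(2))*exp(-1)/x^2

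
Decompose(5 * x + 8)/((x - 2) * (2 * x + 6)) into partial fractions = 7/(10*(x + 3)) + 9/(5*(x - 2))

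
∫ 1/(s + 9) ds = log(s/3 + 3) + C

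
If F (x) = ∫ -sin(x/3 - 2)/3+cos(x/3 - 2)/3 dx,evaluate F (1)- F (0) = -sin(5/3) + cos(5/3) - cos(2) + sin(2)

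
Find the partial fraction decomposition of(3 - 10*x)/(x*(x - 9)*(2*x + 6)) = 11/(24*(x + 3)) - 29/(72*(x - 9)) - 1/(18*x)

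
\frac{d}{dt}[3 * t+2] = 3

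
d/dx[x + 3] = 1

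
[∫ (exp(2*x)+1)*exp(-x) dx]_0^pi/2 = -exp(-pi/2) + exp(pi/2)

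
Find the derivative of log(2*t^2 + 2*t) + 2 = (2*t + 1)/(t^2 + t)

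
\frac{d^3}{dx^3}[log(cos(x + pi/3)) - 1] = -2*sin(x + pi/3)/cos(x + pi/3)^3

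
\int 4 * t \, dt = 2*t^2 + C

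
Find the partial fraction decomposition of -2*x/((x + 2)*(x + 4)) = -4/(x + 4) + 2/(x + 2)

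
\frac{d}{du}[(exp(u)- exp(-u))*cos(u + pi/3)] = sqrt(2)*(-exp(2*u)*sin(u + pi/12) + cos(u + pi/12))*exp(-u)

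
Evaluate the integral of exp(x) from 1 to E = -E + exp(E)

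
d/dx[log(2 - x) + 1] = 1/(x - 2)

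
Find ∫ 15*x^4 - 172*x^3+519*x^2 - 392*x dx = 3*x^5 - 43*x^4 + 173*x^3 - 196*x^2 + C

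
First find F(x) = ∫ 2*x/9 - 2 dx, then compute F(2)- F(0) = -32/9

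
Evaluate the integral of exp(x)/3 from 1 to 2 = -E/3 + exp(2)/3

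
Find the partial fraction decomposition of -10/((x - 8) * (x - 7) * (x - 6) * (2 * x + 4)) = 1/(144*(x + 2)) - 5/(16*(x - 6)) + 5/(9*(x - 7)) - 1/(4*(x - 8))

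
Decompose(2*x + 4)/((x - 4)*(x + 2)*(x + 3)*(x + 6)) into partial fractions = 1/(15*(x + 6)) - 2/(21*(x + 3)) + 1/(35*(x - 4))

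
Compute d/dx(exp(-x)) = -exp(-x)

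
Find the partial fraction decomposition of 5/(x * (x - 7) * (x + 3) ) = 1/(6*(x + 3)) + 1/(14*(x - 7)) - 5/(21*x)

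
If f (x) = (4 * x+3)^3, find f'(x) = 192*x^2 + 288*x + 108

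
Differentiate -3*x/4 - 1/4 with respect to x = -3/4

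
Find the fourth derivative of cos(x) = cos(x)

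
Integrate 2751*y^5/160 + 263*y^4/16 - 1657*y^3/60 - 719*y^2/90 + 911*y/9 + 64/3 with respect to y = 917*y^6/320 + 263*y^5/80 - 1657*y^4/240 - 719*y^3/270 + 911*y^2/18 + 64*y/3 + C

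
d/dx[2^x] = 2^x*log(2)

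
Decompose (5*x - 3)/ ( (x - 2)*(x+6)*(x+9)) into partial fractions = -16/(11*(x + 9)) + 11/(8*(x + 6)) + 7/(88*(x - 2))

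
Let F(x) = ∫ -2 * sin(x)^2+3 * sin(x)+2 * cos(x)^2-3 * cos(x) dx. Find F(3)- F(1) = -sin(2) + sin(6) - 3*sqrt(2)*sin(pi/4 + 3) + 3*sqrt(2)*sin(pi/4 + 1)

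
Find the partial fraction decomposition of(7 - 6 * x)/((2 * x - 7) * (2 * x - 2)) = -14/(5*(2*x - 7)) - 1/(10*(x - 1))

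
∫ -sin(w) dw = cos(w) + C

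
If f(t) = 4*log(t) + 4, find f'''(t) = 8/t^3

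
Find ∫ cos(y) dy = sin(y) + C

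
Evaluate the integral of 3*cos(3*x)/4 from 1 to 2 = sin(6)/4 - sin(3)/4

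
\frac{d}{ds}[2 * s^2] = 4*s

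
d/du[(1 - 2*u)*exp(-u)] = (2*u - 3)*exp(-u)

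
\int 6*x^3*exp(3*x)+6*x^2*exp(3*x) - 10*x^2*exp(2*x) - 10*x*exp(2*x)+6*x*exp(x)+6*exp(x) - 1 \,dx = x*(2*x^2*exp(3*x) - 5*x*exp(2*x) + 6*exp(x) - 1) + C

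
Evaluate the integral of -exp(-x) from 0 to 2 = -1 + exp(-2)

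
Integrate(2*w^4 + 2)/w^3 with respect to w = (w^4 - 1)/w^2 + C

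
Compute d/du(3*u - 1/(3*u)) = (9*u^2 + 1)/(3*u^2)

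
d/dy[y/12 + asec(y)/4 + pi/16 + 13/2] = (y^2*sqrt(1 - 1/y^2) + 3)/(12*y^2*sqrt(1 - 1/y^2))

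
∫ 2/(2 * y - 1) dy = log(2 - 4*y) + C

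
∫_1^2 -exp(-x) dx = -(1 + E)*exp(-1) + (1 + exp(2))*exp(-2)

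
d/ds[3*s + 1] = 3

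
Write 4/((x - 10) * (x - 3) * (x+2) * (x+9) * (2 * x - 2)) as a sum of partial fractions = 1/(7980*(x + 9)) - 1/(630*(x + 2)) + 1/(270*(x - 1)) - 1/(420*(x - 3)) + 1/(7182*(x - 10))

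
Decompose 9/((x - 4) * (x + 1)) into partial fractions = -9/(5*(x + 1)) + 9/(5*(x - 4))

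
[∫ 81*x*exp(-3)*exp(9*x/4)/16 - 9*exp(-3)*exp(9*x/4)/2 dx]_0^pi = 3*exp(-3) + (-3 + 9*pi/4)*exp(-3 + 9*pi/4)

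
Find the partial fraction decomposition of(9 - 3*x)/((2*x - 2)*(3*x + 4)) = -39/(14*(3*x + 4)) + 3/(7*(x - 1))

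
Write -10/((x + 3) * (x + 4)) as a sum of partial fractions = 10/(x + 4) - 10/(x + 3)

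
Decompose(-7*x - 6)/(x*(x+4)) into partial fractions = -11/(2*(x + 4)) - 3/(2*x)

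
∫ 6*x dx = 3*x^2 + C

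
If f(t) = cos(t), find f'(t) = -sin(t)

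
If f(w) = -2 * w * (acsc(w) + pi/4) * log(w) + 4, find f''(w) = (-4*w^4*acsc(w) - pi*w^4 + 8*w^3*sqrt(1 - 1/w^2) + 8*w^2*acsc(w) + 2*pi*w^2 - 4*w*sqrt(1 - 1/w^2)*log(w) - 8*w*sqrt(1 - 1/w^2) - 4*acsc(w) - pi)/(2*w^5 - 4*w^3 + 2*w)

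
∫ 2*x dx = x^2 + C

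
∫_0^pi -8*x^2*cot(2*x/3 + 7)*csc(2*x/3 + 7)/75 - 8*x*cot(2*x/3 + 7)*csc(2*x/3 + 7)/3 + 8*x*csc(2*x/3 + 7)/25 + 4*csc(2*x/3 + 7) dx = (4*pi^2/25 + 4*pi)*sec(pi/6 + 7)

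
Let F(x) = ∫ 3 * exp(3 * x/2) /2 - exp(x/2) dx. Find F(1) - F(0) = -2*exp(1/2) + 1 + exp(3/2)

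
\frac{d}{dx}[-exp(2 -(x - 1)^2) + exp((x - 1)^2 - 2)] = (2*x*exp(2*x^2 - 4*x - 2) + 2*x - 2*exp(2*x^2 - 4*x - 2) - 2)*exp(-x^2 + 2*x + 1)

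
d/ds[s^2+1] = 2*s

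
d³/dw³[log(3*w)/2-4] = w^(-3)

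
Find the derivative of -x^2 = -2*x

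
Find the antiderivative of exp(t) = exp(t) + C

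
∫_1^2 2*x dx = 3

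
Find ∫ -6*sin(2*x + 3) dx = 3*cos(2*x + 3) + C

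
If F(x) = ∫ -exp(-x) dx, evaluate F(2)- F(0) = -1 + exp(-2)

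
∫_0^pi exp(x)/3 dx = -1/3 + exp(pi)/3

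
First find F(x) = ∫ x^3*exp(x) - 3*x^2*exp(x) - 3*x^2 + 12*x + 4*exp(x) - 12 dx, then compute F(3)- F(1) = -2 + E + exp(3)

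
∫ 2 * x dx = x^2 + C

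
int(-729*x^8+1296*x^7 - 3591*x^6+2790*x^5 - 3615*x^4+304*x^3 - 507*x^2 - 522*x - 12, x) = -81*x^9 + 162*x^8 - 513*x^7 + 465*x^6 - 723*x^5 + 76*x^4 - 169*x^3 - 261*x^2 - 12*x + C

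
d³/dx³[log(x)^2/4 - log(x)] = (2*log(x) - 7)/(2*x^3)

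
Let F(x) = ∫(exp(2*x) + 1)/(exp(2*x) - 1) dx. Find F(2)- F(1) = -log(E - exp(-1)) + log(-exp(-2) + exp(2))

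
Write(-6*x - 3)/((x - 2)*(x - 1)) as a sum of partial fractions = 9/(x - 1) - 15/(x - 2)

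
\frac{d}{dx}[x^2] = 2*x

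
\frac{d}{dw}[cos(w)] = -sin(w)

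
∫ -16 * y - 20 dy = -8*y^2 - 20*y + C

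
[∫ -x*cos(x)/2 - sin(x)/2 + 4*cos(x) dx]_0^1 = 7*sin(1)/2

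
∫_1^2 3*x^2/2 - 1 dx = 5/2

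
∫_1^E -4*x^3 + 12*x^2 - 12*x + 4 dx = -2*(-1 + E)^2 - (-1 + (-1 + E)^2)^2 + 1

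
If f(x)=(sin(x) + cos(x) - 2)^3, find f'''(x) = -27*sqrt(2)*sin(3*x + pi/4)/2 + 48*cos(2*x) - 27*sqrt(2)*cos(x + pi/4)/2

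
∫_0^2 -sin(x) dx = -1 + cos(2)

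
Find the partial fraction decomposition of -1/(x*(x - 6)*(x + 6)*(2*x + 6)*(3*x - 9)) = -1/(11664*(x + 6)) + 1/(2916*(x + 3)) + 1/(2916*(x - 3)) - 1/(11664*(x - 6)) - 1/(1944*x)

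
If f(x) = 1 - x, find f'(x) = -1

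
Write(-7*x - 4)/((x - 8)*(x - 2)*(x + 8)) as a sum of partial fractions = 13/(40*(x + 8)) + 3/(10*(x - 2)) - 5/(8*(x - 8))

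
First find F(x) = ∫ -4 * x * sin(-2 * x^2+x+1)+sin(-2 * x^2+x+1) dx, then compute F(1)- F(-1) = -1 + cos(2)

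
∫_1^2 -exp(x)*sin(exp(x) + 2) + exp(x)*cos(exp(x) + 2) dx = sqrt(2)*(sin(pi/4 + 2 + exp(2)) - sin(pi/4 + 2 + E))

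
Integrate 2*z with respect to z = z^2 + C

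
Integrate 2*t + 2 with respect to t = t^2 + 2*t + C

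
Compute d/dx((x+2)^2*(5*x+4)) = 15*x^2 + 48*x + 36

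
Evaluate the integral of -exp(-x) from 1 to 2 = -exp(-1) + exp(-2)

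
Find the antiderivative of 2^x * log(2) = 2^x + C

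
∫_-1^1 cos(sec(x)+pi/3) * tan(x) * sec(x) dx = 0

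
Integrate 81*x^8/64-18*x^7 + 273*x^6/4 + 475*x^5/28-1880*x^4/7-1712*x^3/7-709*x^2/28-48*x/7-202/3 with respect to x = 9*x^9/64 - 9*x^8/4 + 39*x^7/4 + 475*x^6/168 - 376*x^5/7 - 428*x^4/7 - 709*x^3/84 - 24*x^2/7 - 202*x/3 + C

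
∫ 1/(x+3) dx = log(2*x + 6) + C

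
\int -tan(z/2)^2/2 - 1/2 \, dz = -tan(z/2) + C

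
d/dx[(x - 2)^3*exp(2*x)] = 2*x^3*exp(2*x) - 9*x^2*exp(2*x) + 12*x*exp(2*x) - 4*exp(2*x)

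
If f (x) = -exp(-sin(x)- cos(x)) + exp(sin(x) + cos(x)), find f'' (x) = (-sqrt(2)*exp(2*sin(x) + 2*cos(x))*sin(x + pi/4) - exp(2*sin(x))*exp(2*cos(x))*sin(2*x) + exp(2*sin(x))*exp(2*cos(x)) + sin(2*x) - sqrt(2)*sin(x + pi/4) - 1)*exp(-sqrt(2)*sin(x + pi/4))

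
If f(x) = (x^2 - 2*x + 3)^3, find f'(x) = 6*x^5 - 30*x^4 + 84*x^3 - 132*x^2 + 126*x - 54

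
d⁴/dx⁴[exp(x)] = exp(x)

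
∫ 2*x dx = x^2 + C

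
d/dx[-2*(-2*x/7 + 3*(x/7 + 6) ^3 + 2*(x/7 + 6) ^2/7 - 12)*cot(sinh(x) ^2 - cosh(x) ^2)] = -18*x^2*cot(sinh(x)^2 - cosh(x)^2)/343 - 1520*x*cot(sinh(x)^2 - cosh(x)^2)/343 - 4556*cot(sinh(x)^2 - cosh(x)^2)/49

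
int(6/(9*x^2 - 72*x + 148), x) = -acot(3*x/2 - 6) + C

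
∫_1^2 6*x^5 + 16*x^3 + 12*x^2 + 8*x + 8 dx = 171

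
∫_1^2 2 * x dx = 3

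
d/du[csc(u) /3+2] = -cot(u)*csc(u)/3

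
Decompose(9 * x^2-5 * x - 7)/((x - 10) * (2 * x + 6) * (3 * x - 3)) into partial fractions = 89/(312*(x + 3)) + 1/(72*(x - 1)) + 281/(234*(x - 10))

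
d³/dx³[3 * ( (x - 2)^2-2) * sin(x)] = -3*x^2*cos(x) - 18*x*sin(x) + 12*x*cos(x) + 36*sin(x) + 12*cos(x)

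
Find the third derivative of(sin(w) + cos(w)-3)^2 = -8*cos(2*w) + 6*sqrt(2)*cos(w + pi/4)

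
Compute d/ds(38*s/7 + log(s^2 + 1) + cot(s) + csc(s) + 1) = (-7*s^2*cot(s)^2 - 7*s^2*cot(s)*csc(s) + 31*s^2 + 14*s - 7*cot(s)^2 - 7*cot(s)*csc(s) + 31)/(7*s^2 + 7)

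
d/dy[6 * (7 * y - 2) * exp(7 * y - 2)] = 294*y*exp(7*y - 2) - 42*exp(7*y - 2)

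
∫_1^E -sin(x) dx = cos(E) - cos(1)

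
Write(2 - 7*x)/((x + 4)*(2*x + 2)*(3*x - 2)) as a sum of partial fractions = -6/(35*(3*x - 2)) + 5/(14*(x + 4)) - 3/(10*(x + 1))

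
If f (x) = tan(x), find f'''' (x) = 24*tan(x)^5 + 40*tan(x)^3 + 16*tan(x)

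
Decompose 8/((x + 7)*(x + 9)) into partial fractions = -4/(x + 9) + 4/(x + 7)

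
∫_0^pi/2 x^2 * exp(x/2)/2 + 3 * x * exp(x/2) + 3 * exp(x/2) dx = -2 + (1 + (1 + pi/2)^2)*exp(pi/4)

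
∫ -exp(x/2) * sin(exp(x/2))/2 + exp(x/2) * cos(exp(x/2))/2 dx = sqrt(2)*sin(exp(x/2) + pi/4) + C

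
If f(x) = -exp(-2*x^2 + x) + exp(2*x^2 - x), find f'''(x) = 64*x^3*exp(-2*x^2 + x) + 64*x^3*exp(2*x^2 - x) - 48*x^2*exp(-2*x^2 + x) - 48*x^2*exp(2*x^2 - x) - 36*x*exp(-2*x^2 + x) + 60*x*exp(2*x^2 - x) + 11*exp(-2*x^2 + x) - 13*exp(2*x^2 - x)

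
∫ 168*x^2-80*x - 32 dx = 56*x^3 - 40*x^2 - 32*x + C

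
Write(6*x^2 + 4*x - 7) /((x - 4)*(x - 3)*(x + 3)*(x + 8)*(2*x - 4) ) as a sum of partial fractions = 23/(880*(x + 8)) - 1/(60*(x + 3)) + 1/(8*(x - 2)) - 59/(132*(x - 3)) + 5/(16*(x - 4))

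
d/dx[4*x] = 4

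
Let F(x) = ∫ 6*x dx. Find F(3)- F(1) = 24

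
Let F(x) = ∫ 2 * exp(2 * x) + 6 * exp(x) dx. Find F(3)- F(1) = -(E + 3)^2 + (3 + exp(3))^2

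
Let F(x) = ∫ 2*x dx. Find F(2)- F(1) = 3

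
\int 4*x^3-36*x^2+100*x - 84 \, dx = x^4 - 12*x^3 + 50*x^2 - 84*x + C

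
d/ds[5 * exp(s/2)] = 5*exp(s/2)/2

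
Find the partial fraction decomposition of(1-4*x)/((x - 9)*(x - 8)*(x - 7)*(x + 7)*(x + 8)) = 11/(1360*(x + 8)) - 29/(3360*(x + 7)) - 9/(140*(x - 7)) + 31/(240*(x - 8)) - 35/(544*(x - 9))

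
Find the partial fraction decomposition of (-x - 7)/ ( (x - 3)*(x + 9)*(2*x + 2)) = 1/(96*(x + 9)) + 3/(32*(x + 1)) - 5/(48*(x - 3))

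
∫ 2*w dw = w^2 + C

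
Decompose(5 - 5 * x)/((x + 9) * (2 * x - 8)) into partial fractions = -25/(13*(x + 9)) - 15/(26*(x - 4))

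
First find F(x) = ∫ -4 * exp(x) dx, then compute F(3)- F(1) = -4*exp(3) + 4*E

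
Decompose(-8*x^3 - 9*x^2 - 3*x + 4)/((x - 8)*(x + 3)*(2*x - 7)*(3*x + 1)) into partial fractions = 29/(1150*(3*x + 1)) + 1226/(897*(2*x - 7)) - 37/(286*(x + 3)) - 1564/(825*(x - 8))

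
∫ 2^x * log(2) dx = 2^x + C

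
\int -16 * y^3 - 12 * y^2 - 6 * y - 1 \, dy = -4*y^4 - 4*y^3 - 3*y^2 - y + C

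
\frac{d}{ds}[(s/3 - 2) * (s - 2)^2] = s^2 - 20*s/3 + 28/3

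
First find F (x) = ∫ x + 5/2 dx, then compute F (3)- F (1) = 9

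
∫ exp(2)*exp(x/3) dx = 3*exp(x/3 + 2) + C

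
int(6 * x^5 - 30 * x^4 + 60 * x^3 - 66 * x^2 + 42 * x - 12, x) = x^6 - 6*x^5 + 15*x^4 - 22*x^3 + 21*x^2 - 12*x + C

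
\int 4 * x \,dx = 2*x^2 + C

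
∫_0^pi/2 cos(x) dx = 1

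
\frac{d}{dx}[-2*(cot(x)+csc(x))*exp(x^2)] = 2*(-2*x/tan(x) - 2*x/sin(x) + cos(x)/sin(x)^2 + sin(x)^(-2))*exp(x^2)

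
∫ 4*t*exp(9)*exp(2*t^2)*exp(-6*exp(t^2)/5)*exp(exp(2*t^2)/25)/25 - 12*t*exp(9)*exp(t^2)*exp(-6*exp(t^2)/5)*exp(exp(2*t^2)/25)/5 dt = exp((exp(t^2) - 15)^2/25) + C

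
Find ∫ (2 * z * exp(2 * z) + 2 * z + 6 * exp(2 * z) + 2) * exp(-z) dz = 4*(z + 2)*sinh(z) + C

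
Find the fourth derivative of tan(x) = 24*tan(x)^5 + 40*tan(x)^3 + 16*tan(x)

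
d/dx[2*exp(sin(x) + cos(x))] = 2*sqrt(2)*exp(sin(x))*exp(cos(x))*cos(x + pi/4)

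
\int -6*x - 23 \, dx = -3*x^2 - 23*x + C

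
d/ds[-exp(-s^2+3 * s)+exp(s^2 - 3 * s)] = 2*s*exp(-s^2 + 3*s) + 2*s*exp(s^2 - 3*s) - 3*exp(-s^2 + 3*s) - 3*exp(s^2 - 3*s)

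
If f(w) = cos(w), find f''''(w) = cos(w)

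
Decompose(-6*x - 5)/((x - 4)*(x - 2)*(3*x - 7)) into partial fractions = 171/(5*(3*x - 7)) - 17/(2*(x - 2)) - 29/(10*(x - 4))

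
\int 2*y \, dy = y^2 + C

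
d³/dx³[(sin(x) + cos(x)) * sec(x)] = 6*tan(x)^4 + 8*tan(x)^2 + 2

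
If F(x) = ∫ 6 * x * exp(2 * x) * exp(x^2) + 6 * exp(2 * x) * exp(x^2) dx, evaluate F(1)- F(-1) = -3*exp(-1) + 3*exp(3)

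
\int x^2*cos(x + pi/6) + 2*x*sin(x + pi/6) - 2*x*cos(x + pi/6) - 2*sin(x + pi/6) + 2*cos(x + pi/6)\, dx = ((x - 1)^2 + 1)*sin(x + pi/6) + C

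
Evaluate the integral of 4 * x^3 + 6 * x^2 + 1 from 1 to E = -6 + (2 + exp(2) + 3*E)*(-E + 1 + exp(2))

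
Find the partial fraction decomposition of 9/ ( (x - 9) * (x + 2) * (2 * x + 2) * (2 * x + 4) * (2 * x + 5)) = 12/(23*(2*x + 5)) - 45/(242*(x + 2)) + 9/(44*(x + 2)^2) - 3/(40*(x + 1)) + 9/(111320*(x - 9))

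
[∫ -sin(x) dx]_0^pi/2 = -1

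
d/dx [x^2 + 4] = 2*x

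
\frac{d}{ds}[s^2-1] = 2*s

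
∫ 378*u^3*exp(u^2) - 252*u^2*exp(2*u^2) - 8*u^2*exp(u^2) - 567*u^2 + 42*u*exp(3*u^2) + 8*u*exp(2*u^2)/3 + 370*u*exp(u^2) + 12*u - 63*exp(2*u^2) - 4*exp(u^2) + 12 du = 12*u - 7*(3*u - exp(u^2))^3 + 2*(3*u - exp(u^2))^2/3 - 4*exp(u^2) + C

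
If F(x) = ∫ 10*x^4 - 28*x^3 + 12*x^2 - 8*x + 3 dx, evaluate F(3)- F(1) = 2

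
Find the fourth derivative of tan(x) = 24*tan(x)^5 + 40*tan(x)^3 + 16*tan(x)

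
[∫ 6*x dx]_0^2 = 12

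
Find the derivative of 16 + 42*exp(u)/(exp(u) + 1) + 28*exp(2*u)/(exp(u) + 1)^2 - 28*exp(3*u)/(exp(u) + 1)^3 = (14*exp(3*u) + 140*exp(2*u) + 42*exp(u))/(exp(4*u) + 4*exp(3*u) + 6*exp(2*u) + 4*exp(u) + 1)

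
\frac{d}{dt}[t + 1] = 1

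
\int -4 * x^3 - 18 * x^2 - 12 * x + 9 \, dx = -x^4 - 6*x^3 - 6*x^2 + 9*x + C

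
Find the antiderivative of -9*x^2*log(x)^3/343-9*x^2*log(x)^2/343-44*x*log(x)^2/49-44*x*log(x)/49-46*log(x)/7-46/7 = 6*x*log(x)/7 - 3*(x*log(x) + 14)^3/343 - 4*(x*log(x) + 14)^2/49 + C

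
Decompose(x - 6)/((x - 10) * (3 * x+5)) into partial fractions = 23/(35*(3*x + 5)) + 4/(35*(x - 10))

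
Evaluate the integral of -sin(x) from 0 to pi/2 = -1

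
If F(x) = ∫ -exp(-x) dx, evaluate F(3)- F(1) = -exp(-1) + exp(-3)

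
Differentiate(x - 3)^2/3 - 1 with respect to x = 2*x/3 - 2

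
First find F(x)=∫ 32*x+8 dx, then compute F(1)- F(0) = 24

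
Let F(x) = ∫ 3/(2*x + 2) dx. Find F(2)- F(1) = -log(8)/2 + log(27)/2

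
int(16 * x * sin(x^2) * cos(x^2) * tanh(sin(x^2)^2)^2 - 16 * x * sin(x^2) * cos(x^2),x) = -4*tanh(sin(x^2)^2) + C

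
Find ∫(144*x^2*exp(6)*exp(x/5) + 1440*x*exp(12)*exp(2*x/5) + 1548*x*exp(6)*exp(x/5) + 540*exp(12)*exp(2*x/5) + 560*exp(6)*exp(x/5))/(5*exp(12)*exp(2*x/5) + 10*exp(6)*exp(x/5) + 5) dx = (12*x + 16*(3*x + 1)^2 + 4)*exp(x/5 + 6)/(exp(x/5 + 6) + 1) + C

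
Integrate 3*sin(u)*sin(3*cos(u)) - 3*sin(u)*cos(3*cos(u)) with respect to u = sqrt(2)*sin(3*cos(u) + pi/4) + C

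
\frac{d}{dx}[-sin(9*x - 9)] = -9*cos(9*x - 9)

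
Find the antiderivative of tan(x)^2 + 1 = tan(x) + C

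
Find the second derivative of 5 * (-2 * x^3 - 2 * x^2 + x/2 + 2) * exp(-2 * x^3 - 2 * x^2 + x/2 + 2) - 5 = (-2880*x^7 - 6720*x^6 - 3920*x^5 + 7200*x^4 + 9460*x^3 + 1580*x^2 - 2155*x - 440)*exp(-2*x^3 - 2*x^2 + x/2 + 2)/8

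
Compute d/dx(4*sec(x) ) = 4*tan(x)*sec(x)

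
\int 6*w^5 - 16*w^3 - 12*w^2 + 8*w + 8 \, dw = w^6 - 4*w^4 - 4*w^3 + 4*w^2 + 8*w + C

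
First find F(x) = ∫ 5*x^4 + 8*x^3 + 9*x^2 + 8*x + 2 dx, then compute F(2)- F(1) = 96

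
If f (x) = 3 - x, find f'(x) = -1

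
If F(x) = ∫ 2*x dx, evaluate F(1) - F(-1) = 0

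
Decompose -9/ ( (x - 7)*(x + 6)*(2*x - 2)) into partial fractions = -9/(182*(x + 6)) + 3/(28*(x - 1)) - 3/(52*(x - 7))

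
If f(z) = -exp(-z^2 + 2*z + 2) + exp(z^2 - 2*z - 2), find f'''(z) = (8*z^3*exp(-2*z^2 + 4*z + 4) + 8*z^3 - 24*z^2*exp(-2*z^2 + 4*z + 4) - 24*z^2 + 12*z*exp(-2*z^2 + 4*z + 4) + 36*z + 4*exp(-2*z^2 + 4*z + 4) - 20)*exp(z^2 - 2*z - 2)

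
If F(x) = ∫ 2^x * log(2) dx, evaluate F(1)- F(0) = 1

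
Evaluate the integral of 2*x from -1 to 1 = 0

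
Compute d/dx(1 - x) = -1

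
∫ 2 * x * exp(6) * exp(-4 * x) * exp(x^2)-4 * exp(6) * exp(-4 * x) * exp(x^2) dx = exp((x - 2)^2 + 2) + C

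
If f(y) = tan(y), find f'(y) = cos(y)^(-2)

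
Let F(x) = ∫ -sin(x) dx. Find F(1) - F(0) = -1 + cos(1)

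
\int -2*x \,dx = -x^2 + C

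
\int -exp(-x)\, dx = exp(-x) + C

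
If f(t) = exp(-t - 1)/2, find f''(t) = exp(-t - 1)/2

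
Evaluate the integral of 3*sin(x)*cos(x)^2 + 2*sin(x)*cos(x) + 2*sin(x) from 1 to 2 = -cos(2)^2 - cos(2)^3 + cos(1)^3 + cos(1)^2 - 2*cos(2) + 2*cos(1)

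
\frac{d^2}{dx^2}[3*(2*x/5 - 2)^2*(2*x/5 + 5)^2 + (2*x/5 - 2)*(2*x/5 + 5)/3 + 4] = 576*x^2/625 + 864*x/125 - 784/75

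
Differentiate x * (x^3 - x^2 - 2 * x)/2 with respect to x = 2*x^3 - 3*x^2/2 - 2*x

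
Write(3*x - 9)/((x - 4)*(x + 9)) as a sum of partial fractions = 36/(13*(x + 9)) + 3/(13*(x - 4))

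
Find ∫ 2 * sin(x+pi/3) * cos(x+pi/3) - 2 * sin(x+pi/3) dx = -(cos(x + pi/3) - 1)^2 + C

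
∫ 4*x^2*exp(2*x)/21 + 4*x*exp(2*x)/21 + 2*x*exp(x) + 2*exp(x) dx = 2*x*(x*exp(x) + 21)*exp(x)/21 + C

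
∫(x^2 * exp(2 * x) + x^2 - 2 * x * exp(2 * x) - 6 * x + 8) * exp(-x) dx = 2*(x - 2)^2*sinh(x) + C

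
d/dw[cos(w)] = -sin(w)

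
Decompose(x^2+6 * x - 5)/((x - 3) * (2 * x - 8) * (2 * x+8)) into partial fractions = -13/(224*(x + 4)) - 11/(14*(x - 3)) + 35/(32*(x - 4))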